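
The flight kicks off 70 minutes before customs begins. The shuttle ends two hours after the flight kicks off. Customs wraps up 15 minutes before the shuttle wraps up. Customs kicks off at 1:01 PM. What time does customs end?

The flight starts at 1:01 PM − 70 min = 11:51 AM.
The shuttle ends at 11:51 AM + 120 min = 1:51 PM.
Customs ends at 1:51 PM − 15 min = 1:36 PM.

1:36 PM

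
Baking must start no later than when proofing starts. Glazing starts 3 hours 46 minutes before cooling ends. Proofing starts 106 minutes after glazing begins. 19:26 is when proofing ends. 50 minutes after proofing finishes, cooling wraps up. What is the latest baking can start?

Cooling ends at 19:26 + 50 min = 20:16.
Glazing starts at 20:16 − 226 min = 16:30.
Proofing starts at 16:30 + 106 min = 18:16.
Baking is bounded by proofing, so the latest it can start is 18:16.

18:16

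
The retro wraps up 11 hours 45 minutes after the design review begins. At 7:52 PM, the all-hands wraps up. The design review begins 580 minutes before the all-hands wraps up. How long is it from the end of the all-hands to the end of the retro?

The design review starts at 7:52 PM − 580 min = 10:12 AM.
The retro ends at 10:12 AM + 705 min = 9:57 PM.
From 7:52 PM to 9:57 PM is 125 minutes.

125 minutes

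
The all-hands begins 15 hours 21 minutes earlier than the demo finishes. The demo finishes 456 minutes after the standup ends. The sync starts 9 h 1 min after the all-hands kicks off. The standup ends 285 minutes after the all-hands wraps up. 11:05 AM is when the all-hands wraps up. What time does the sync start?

The standup ends at 11:05 AM + 285 min = 3:50 PM.
The demo ends at 3:50 PM + 456 min = 11:26 PM.
The all-hands starts at 11:26 PM − 921 min = 8:05 AM.
The sync starts at 8:05 AM + 541 min = 5:06 PM.

5:06 PM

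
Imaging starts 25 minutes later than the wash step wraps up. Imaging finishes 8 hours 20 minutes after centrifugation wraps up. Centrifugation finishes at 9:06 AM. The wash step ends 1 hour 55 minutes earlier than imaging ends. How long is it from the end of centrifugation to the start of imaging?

Imaging ends at 9:06 AM + 500 min = 5:26 PM.
The wash step ends at 5:26 PM − 115 min = 3:31 PM.
Imaging starts at 3:31 PM + 25 min = 3:56 PM.
From 9:06 AM to 3:56 PM is 6 hours 50 minutes.

6 hours 50 minutes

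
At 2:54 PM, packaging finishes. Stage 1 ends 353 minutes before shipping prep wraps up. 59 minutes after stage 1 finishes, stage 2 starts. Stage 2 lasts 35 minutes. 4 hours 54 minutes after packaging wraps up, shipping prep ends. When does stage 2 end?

3:29 PM

Shipping prep ends at 2:54 PM + 294 min = 7:48 PM.
Stage 1 ends at 7:48 PM − 353 min = 1:55 PM.
Stage 2 starts at 1:55 PM + 59 min = 2:54 PM.
Stage 2 ends at 2:54 PM + 35 min = 3:29 PM.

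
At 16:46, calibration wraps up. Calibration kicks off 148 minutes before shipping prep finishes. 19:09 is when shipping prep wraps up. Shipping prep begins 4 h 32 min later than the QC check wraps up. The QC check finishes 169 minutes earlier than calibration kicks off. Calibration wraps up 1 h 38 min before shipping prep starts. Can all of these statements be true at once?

Calibration starts at 19:09 − 148 min = 16:41.
The QC check ends at 16:41 − 169 min = 13:52.
Shipping prep starts at 13:52 + 272 min = 18:24.
Calibration ends at 18:24 − 98 min = 16:46.
That matches the stated 16:46, so the schedule is consistent.

Yes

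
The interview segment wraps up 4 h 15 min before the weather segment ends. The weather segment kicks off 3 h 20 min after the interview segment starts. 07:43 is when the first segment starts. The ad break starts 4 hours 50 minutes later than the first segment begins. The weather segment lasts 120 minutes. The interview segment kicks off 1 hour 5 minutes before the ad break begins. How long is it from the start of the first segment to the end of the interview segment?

The ad break starts at 07:43 + 290 min = 12:33.
The interview segment starts at 12:33 − 65 min = 11:28.
The weather segment starts at 11:28 + 200 min = 14:48.
The weather segment ends at 14:48 + 120 min = 16:48.
The interview segment ends at 16:48 − 255 min = 12:33.
From 07:43 to 12:33 is 4 h 50 min.

4 h 50 min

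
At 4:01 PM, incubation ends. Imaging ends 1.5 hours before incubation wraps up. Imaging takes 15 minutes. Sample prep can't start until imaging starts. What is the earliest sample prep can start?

Imaging ends at 4:01 PM − 90 min = 2:31 PM.
Imaging starts at 2:31 PM − 15 min = 2:16 PM.
Sample prep is bounded by imaging, so the earliest it can start is 2:16 PM.

2:16 PM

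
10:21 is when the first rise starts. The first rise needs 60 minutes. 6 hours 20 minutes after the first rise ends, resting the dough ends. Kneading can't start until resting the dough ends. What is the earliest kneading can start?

17:41

The first rise ends at 10:21 + 60 min = 11:21.
Resting the dough ends at 11:21 + 380 min = 17:41.
Kneading is bounded by resting the dough, so the earliest it can start is 17:41.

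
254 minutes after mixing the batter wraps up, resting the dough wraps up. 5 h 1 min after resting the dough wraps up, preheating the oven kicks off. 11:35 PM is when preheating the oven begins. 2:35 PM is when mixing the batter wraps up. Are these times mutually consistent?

Resting the dough ends at 2:35 PM + 254 min = 6:49 PM.
Preheating the oven starts at 6:49 PM + 301 min = 11:50 PM.
But preheating the oven is also said to start at 11:35 PM — a 15-minute conflict.

No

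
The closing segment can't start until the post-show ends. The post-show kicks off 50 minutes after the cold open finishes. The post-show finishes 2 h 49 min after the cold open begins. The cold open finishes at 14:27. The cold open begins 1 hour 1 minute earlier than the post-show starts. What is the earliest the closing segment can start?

17:05

The post-show starts at 14:27 + 50 min = 15:17.
The cold open starts at 15:17 − 61 min = 14:16.
The post-show ends at 14:16 + 169 min = 17:05.
The closing segment is bounded by the post-show, so the earliest it can start is 17:05.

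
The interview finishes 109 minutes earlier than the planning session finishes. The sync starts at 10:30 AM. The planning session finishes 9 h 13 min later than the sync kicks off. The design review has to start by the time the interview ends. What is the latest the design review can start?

The planning session ends at 10:30 AM + 553 min = 7:43 PM.
The interview ends at 7:43 PM − 109 min = 5:54 PM.
The design review is bounded by the interview, so the latest it can start is 5:54 PM.

5:54 PM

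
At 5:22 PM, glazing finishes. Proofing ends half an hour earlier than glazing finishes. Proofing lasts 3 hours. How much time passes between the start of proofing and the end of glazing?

Proofing ends at 5:22 PM − 30 min = 4:52 PM.
Proofing starts at 4:52 PM − 180 min = 1:52 PM.
From 1:52 PM to 5:22 PM is 210 minutes.

210 minutes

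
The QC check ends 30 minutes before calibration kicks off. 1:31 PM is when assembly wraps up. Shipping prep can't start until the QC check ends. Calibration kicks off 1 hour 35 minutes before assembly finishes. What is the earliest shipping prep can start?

Calibration starts at 1:31 PM − 95 min = 11:56 AM.
The QC check ends at 11:56 AM − 30 min = 11:26 AM.
Shipping prep is bounded by the QC check, so the earliest it can start is 11:26 AM.

11:26 AM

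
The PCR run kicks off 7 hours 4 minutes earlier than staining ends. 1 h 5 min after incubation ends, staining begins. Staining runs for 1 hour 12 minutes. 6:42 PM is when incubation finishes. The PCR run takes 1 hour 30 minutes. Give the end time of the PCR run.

3:25 PM

Staining starts at 6:42 PM + 65 min = 7:47 PM.
Staining ends at 7:47 PM + 72 min = 8:59 PM.
The PCR run starts at 8:59 PM − 424 min = 1:55 PM.
The PCR run ends at 1:55 PM + 90 min = 3:25 PM.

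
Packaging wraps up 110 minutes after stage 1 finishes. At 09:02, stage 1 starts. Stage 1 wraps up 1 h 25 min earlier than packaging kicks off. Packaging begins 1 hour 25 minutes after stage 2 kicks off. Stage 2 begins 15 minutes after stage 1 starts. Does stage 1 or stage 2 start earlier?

stage 1

Stage 2 starts at 09:02 + 15 min = 09:17.
Stage 1 starts at 09:02 and stage 2 starts at 09:17, so stage 1 is first.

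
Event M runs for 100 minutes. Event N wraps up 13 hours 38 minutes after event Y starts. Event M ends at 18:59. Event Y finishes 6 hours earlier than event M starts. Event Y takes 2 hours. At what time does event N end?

Event M starts at 18:59 − 100 min = 17:19.
Event Y ends at 17:19 − 360 min = 11:19.
Event Y starts at 11:19 − 120 min = 09:19.
Event N ends at 09:19 + 818 min = 22:57.

22:57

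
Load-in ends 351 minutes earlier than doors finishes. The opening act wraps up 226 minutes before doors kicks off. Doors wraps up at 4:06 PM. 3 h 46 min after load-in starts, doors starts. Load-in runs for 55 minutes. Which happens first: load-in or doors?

load-in

Load-in ends at 4:06 PM − 351 min = 10:15 AM.
Load-in starts at 10:15 AM − 55 min = 9:20 AM.
Doors starts at 9:20 AM + 226 min = 1:06 PM.
Load-in starts at 9:20 AM and doors starts at 1:06 PM, so load-in is first.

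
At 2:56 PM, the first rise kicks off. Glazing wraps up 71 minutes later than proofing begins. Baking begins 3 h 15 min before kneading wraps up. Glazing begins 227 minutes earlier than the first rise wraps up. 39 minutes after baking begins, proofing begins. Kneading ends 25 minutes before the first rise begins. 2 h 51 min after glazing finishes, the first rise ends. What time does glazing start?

Kneading ends at 2:56 PM − 25 min = 2:31 PM.
Baking starts at 2:31 PM − 195 min = 11:16 AM.
Proofing starts at 11:16 AM + 39 min = 11:55 AM.
Glazing ends at 11:55 AM + 71 min = 1:06 PM.
The first rise ends at 1:06 PM + 171 min = 3:57 PM.
Glazing starts at 3:57 PM − 227 min = 12:10 PM.

12:10 PM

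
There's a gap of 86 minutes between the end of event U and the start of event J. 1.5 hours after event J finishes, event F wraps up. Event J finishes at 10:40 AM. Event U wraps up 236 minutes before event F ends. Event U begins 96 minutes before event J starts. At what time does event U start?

Event F ends at 10:40 AM + 90 min = 12:10 PM.
Event U ends at 12:10 PM − 236 min = 8:14 AM.
Event J starts at 8:14 AM + 86 min = 9:40 AM.
Event U starts at 9:40 AM − 96 min = 8:04 AM.

8:04 AM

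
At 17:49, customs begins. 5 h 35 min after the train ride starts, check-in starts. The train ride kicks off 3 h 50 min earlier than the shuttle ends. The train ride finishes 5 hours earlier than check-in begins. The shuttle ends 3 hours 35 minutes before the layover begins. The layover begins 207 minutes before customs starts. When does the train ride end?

07:32

The layover starts at 17:49 − 207 min = 14:22.
The shuttle ends at 14:22 − 215 min = 10:47.
The train ride starts at 10:47 − 230 min = 06:57.
Check-in starts at 06:57 + 335 min = 12:32.
The train ride ends at 12:32 − 300 min = 07:32.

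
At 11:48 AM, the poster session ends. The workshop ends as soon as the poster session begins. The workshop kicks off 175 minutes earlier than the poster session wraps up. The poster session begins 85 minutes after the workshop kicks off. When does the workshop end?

The workshop starts at 11:48 AM − 175 min = 8:53 AM.
The poster session starts at 8:53 AM + 85 min = 10:18 AM.
So the workshop ends at 10:18 AM.

10:18 AM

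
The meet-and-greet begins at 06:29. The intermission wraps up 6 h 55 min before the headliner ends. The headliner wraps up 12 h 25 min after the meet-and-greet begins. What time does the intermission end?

11:59

The headliner ends at 06:29 + 745 min = 18:54.
The intermission ends at 18:54 − 415 min = 11:59.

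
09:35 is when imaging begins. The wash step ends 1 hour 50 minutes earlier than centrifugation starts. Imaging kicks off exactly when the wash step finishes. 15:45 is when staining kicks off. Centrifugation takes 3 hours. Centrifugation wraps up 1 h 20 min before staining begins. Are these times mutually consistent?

Yes

Centrifugation ends at 15:45 − 80 min = 14:25.
Centrifugation starts at 14:25 − 180 min = 11:25.
The wash step ends at 11:25 − 110 min = 09:35.
So imaging starts at 09:35.
That matches the stated 09:35, so the schedule is consistent.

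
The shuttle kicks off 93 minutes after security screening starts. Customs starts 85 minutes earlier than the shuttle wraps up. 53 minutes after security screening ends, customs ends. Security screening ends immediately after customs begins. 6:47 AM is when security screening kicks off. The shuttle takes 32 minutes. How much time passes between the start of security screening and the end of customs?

The shuttle starts at 6:47 AM + 93 min = 8:20 AM.
The shuttle ends at 8:20 AM + 32 min = 8:52 AM.
Customs starts at 8:52 AM − 85 min = 7:27 AM.
So security screening ends at 7:27 AM.
Customs ends at 7:27 AM + 53 min = 8:20 AM.
From 6:47 AM to 8:20 AM is 1 hour 33 minutes.

1 hour 33 minutes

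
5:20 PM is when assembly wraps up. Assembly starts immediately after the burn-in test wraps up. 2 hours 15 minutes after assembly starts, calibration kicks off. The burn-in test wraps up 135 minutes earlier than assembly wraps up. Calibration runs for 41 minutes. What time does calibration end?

6:01 PM

The burn-in test ends at 5:20 PM − 135 min = 3:05 PM.
So assembly starts at 3:05 PM.
Calibration starts at 3:05 PM + 135 min = 5:20 PM.
Calibration ends at 5:20 PM + 41 min = 6:01 PM.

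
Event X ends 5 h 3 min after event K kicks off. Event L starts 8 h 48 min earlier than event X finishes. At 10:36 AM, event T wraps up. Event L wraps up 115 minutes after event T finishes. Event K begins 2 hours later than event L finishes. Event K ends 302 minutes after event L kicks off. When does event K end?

3:48 PM

Event L ends at 10:36 AM + 115 min = 12:31 PM.
Event K starts at 12:31 PM + 120 min = 2:31 PM.
Event X ends at 2:31 PM + 303 min = 7:34 PM.
Event L starts at 7:34 PM − 528 min = 10:46 AM.
Event K ends at 10:46 AM + 302 min = 3:48 PM.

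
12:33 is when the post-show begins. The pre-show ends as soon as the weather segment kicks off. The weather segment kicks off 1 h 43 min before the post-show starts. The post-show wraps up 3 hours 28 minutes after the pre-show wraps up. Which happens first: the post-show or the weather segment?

The weather segment starts at 12:33 − 103 min = 10:50.
The post-show starts at 12:33 and the weather segment starts at 10:50, so the weather segment is first.

the weather segment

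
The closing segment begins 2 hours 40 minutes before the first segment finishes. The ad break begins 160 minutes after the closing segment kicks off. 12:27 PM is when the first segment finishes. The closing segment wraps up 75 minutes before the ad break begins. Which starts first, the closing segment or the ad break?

The closing segment starts at 12:27 PM − 160 min = 9:47 AM.
The ad break starts at 9:47 AM + 160 min = 12:27 PM.
The closing segment starts at 9:47 AM and the ad break starts at 12:27 PM, so the closing segment is first.

the closing segment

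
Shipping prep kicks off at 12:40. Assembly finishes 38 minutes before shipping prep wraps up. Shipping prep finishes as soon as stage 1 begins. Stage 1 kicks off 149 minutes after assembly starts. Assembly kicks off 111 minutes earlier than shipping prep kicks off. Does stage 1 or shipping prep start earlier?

Assembly starts at 12:40 − 111 min = 10:49.
Stage 1 starts at 10:49 + 149 min = 13:18.
Stage 1 starts at 13:18 and shipping prep starts at 12:40, so shipping prep is first.

shipping prep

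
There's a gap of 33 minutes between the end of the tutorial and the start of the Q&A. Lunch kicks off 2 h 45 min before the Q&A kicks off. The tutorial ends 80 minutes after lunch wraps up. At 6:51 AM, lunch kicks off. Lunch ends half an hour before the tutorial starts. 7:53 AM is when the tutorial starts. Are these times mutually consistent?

Lunch ends at 7:53 AM − 30 min = 7:23 AM.
The tutorial ends at 7:23 AM + 80 min = 8:43 AM.
The Q&A starts at 8:43 AM + 33 min = 9:16 AM.
Lunch starts at 9:16 AM − 165 min = 6:31 AM.
But lunch is also said to start at 6:51 AM — a 20-minute conflict.

No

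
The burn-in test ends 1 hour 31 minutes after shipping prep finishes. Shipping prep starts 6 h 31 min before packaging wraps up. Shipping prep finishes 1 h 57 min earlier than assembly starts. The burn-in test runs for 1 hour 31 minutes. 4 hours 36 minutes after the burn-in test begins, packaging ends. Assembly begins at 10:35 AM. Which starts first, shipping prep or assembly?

shipping prep

Shipping prep ends at 10:35 AM − 117 min = 8:38 AM.
The burn-in test ends at 8:38 AM + 91 min = 10:09 AM.
The burn-in test starts at 10:09 AM − 91 min = 8:38 AM.
Packaging ends at 8:38 AM + 276 min = 1:14 PM.
Shipping prep starts at 1:14 PM − 391 min = 6:43 AM.
Shipping prep starts at 6:43 AM and assembly starts at 10:35 AM, so shipping prep is first.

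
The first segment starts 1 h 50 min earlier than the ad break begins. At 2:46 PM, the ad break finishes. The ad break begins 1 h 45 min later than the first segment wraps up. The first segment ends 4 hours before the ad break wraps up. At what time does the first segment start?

The first segment ends at 2:46 PM − 240 min = 10:46 AM.
The ad break starts at 10:46 AM + 105 min = 12:31 PM.
The first segment starts at 12:31 PM − 110 min = 10:41 AM.

10:41 AM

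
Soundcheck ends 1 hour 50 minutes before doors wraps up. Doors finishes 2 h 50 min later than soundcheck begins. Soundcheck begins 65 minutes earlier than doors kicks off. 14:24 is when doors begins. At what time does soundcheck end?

14:19

Soundcheck starts at 14:24 − 65 min = 13:19.
Doors ends at 13:19 + 170 min = 16:09.
Soundcheck ends at 16:09 − 110 min = 14:19.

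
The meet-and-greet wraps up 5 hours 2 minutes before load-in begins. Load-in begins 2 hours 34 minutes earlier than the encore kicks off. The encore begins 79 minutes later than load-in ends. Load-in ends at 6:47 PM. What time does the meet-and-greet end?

12:30 PM

The encore starts at 6:47 PM + 79 min = 8:06 PM.
Load-in starts at 8:06 PM − 154 min = 5:32 PM.
The meet-and-greet ends at 5:32 PM − 302 min = 12:30 PM.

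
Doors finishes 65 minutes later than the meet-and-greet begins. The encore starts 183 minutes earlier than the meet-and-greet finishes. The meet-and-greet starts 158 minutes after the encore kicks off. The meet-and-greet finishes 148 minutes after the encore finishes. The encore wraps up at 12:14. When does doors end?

The meet-and-greet ends at 12:14 + 148 min = 14:42.
The encore starts at 14:42 − 183 min = 11:39.
The meet-and-greet starts at 11:39 + 158 min = 14:17.
Doors ends at 14:17 + 65 min = 15:22.

15:22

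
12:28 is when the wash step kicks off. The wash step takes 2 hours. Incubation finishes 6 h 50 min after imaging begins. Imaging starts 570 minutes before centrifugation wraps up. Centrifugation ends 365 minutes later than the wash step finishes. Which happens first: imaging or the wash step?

The wash step ends at 12:28 + 120 min = 14:28.
Centrifugation ends at 14:28 + 365 min = 20:33.
Imaging starts at 20:33 − 570 min = 11:03.
Imaging starts at 11:03 and the wash step starts at 12:28, so imaging is first.

imaging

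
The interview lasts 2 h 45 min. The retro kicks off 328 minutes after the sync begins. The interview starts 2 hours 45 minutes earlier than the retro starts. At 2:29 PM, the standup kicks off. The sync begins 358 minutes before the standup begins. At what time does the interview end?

1:59 PM

The sync starts at 2:29 PM − 358 min = 8:31 AM.
The retro starts at 8:31 AM + 328 min = 1:59 PM.
The interview starts at 1:59 PM − 165 min = 11:14 AM.
The interview ends at 11:14 AM + 165 min = 1:59 PM.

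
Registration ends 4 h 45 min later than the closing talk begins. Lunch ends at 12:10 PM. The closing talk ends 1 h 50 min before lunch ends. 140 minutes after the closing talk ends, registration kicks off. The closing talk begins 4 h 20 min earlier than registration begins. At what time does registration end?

1:05 PM

The closing talk ends at 12:10 PM − 110 min = 10:20 AM.
Registration starts at 10:20 AM + 140 min = 12:40 PM.
The closing talk starts at 12:40 PM − 260 min = 8:20 AM.
Registration ends at 8:20 AM + 285 min = 1:05 PM.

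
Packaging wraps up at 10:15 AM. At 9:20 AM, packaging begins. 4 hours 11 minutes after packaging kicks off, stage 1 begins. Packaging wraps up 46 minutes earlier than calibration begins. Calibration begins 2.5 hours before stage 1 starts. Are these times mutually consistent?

Yes

Stage 1 starts at 9:20 AM + 251 min = 1:31 PM.
Calibration starts at 1:31 PM − 150 min = 11:01 AM.
Packaging ends at 11:01 AM − 46 min = 10:15 AM.
That matches the stated 10:15 AM, so the schedule is consistent.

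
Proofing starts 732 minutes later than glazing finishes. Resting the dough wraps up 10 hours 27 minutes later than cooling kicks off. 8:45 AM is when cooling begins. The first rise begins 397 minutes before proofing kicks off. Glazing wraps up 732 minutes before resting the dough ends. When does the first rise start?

12:35 PM

Resting the dough ends at 8:45 AM + 627 min = 7:12 PM.
Glazing ends at 7:12 PM − 732 min = 7:00 AM.
Proofing starts at 7:00 AM + 732 min = 7:12 PM.
The first rise starts at 7:12 PM − 397 min = 12:35 PM.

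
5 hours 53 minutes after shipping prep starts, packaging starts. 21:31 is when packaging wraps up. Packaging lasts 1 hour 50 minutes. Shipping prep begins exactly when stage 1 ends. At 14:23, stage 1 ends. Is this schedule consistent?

Shipping prep starts at 14:23.
Packaging starts at 14:23 + 353 min = 20:16.
Packaging ends at 20:16 + 110 min = 22:06.
But packaging is also said to end at 21:31 — a 35-minute conflict.

No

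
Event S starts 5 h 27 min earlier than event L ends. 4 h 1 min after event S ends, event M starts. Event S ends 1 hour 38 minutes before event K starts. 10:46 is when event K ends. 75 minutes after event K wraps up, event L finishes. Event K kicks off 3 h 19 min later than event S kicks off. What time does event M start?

12:16

Event L ends at 10:46 + 75 min = 12:01.
Event S starts at 12:01 − 327 min = 06:34.
Event K starts at 06:34 + 199 min = 09:53.
Event S ends at 09:53 − 98 min = 08:15.
Event M starts at 08:15 + 241 min = 12:16.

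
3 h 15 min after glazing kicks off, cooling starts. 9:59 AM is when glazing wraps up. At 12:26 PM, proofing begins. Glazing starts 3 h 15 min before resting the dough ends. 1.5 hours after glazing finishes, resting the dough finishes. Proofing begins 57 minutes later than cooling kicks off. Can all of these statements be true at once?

Resting the dough ends at 9:59 AM + 90 min = 11:29 AM.
Glazing starts at 11:29 AM − 195 min = 8:14 AM.
Cooling starts at 8:14 AM + 195 min = 11:29 AM.
Proofing starts at 11:29 AM + 57 min = 12:26 PM.
That matches the stated 12:26 PM, so the schedule is consistent.

Yes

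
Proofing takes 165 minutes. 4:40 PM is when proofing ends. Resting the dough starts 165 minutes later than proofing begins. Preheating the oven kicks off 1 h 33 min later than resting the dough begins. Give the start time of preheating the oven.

6:13 PM

Proofing starts at 4:40 PM − 165 min = 1:55 PM.
Resting the dough starts at 1:55 PM + 165 min = 4:40 PM.
Preheating the oven starts at 4:40 PM + 93 min = 6:13 PM.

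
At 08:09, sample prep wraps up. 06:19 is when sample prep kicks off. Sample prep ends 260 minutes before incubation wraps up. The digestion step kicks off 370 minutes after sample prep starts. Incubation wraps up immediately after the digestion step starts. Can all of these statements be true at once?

Yes

The digestion step starts at 06:19 + 370 min = 12:29.
So incubation ends at 12:29.
Sample prep ends at 12:29 − 260 min = 08:09.
That matches the stated 08:09, so the schedule is consistent.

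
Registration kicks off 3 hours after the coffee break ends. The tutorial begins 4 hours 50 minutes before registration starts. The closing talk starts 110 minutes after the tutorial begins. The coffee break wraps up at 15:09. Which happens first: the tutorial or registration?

Registration starts at 15:09 + 180 min = 18:09.
The tutorial starts at 18:09 − 290 min = 13:19.
The tutorial starts at 13:19 and registration starts at 18:09, so the tutorial is first.

the tutorial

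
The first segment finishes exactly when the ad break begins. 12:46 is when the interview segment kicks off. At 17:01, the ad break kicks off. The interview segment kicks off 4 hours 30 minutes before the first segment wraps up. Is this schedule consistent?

The first segment ends at 17:01.
The interview segment starts at 17:01 − 270 min = 12:31.
But the interview segment is also said to start at 12:46 — a 15-minute conflict.

No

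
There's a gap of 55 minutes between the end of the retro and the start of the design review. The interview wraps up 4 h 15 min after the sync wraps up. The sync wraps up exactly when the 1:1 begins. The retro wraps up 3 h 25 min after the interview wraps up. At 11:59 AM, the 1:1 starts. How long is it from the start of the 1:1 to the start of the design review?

The sync ends at 11:59 AM.
The interview ends at 11:59 AM + 255 min = 4:14 PM.
The retro ends at 4:14 PM + 205 min = 7:39 PM.
The design review starts at 7:39 PM + 55 min = 8:34 PM.
From 11:59 AM to 8:34 PM is 8 h 35 min.

8 h 35 min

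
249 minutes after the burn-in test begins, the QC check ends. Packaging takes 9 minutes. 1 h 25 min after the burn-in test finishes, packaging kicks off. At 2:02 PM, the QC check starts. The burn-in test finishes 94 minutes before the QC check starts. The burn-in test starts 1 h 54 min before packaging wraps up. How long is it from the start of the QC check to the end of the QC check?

The burn-in test ends at 2:02 PM − 94 min = 12:28 PM.
Packaging starts at 12:28 PM + 85 min = 1:53 PM.
Packaging ends at 1:53 PM + 9 min = 2:02 PM.
The burn-in test starts at 2:02 PM − 114 min = 12:08 PM.
The QC check ends at 12:08 PM + 249 min = 4:17 PM.
From 2:02 PM to 4:17 PM is 2 h 15 min.

2 h 15 min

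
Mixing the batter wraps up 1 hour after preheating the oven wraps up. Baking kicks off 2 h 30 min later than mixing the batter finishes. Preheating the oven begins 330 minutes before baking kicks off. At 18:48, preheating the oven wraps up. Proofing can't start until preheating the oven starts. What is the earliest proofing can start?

Mixing the batter ends at 18:48 + 60 min = 19:48.
Baking starts at 19:48 + 150 min = 22:18.
Preheating the oven starts at 22:18 − 330 min = 16:48.
Proofing is bounded by preheating the oven, so the earliest it can start is 16:48.

16:48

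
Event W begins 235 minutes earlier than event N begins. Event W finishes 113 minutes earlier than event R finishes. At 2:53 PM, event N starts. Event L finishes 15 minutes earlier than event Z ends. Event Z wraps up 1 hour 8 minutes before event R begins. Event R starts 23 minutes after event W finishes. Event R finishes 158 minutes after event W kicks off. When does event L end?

10:43 AM

Event W starts at 2:53 PM − 235 min = 10:58 AM.
Event R ends at 10:58 AM + 158 min = 1:36 PM.
Event W ends at 1:36 PM − 113 min = 11:43 AM.
Event R starts at 11:43 AM + 23 min = 12:06 PM.
Event Z ends at 12:06 PM − 68 min = 10:58 AM.
Event L ends at 10:58 AM − 15 min = 10:43 AM.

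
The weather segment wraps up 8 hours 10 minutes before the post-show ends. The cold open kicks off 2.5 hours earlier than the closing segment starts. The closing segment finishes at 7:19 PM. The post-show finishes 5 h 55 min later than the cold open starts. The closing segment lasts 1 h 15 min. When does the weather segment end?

1:19 PM

The closing segment starts at 7:19 PM − 75 min = 6:04 PM.
The cold open starts at 6:04 PM − 150 min = 3:34 PM.
The post-show ends at 3:34 PM + 355 min = 9:29 PM.
The weather segment ends at 9:29 PM − 490 min = 1:19 PM.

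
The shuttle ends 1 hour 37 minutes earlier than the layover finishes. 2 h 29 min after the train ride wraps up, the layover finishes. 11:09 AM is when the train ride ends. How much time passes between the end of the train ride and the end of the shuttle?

52 minutes

The layover ends at 11:09 AM + 149 min = 1:38 PM.
The shuttle ends at 1:38 PM − 97 min = 12:01 PM.
From 11:09 AM to 12:01 PM is 52 minutes.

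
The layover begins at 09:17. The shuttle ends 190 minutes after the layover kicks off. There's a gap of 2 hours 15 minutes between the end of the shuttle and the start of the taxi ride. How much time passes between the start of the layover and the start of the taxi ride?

The shuttle ends at 09:17 + 190 min = 12:27.
The taxi ride starts at 12:27 + 135 min = 14:42.
From 09:17 to 14:42 is 5 hours 25 minutes.

5 hours 25 minutes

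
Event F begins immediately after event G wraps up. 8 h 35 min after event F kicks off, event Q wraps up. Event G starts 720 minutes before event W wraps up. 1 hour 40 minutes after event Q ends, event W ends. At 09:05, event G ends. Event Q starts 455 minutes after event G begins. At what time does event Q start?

14:55

Event F starts at 09:05.
Event Q ends at 09:05 + 515 min = 17:40.
Event W ends at 17:40 + 100 min = 19:20.
Event G starts at 19:20 − 720 min = 07:20.
Event Q starts at 07:20 + 455 min = 14:55.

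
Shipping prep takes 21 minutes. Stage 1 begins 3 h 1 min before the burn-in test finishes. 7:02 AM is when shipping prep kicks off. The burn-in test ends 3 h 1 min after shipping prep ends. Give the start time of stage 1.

7:23 AM

Shipping prep ends at 7:02 AM + 21 min = 7:23 AM.
The burn-in test ends at 7:23 AM + 181 min = 10:24 AM.
Stage 1 starts at 10:24 AM − 181 min = 7:23 AM.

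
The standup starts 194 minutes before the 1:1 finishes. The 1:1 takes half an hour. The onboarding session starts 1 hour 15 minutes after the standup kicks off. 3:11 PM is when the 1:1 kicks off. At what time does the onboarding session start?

The 1:1 ends at 3:11 PM + 30 min = 3:41 PM.
The standup starts at 3:41 PM − 194 min = 12:27 PM.
The onboarding session starts at 12:27 PM + 75 min = 1:42 PM.

1:42 PM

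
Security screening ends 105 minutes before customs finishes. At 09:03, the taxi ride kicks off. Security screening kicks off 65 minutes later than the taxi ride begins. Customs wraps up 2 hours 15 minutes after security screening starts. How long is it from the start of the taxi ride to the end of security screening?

Security screening starts at 09:03 + 65 min = 10:08.
Customs ends at 10:08 + 135 min = 12:23.
Security screening ends at 12:23 − 105 min = 10:38.
From 09:03 to 10:38 is 1 hour 35 minutes.

1 hour 35 minutes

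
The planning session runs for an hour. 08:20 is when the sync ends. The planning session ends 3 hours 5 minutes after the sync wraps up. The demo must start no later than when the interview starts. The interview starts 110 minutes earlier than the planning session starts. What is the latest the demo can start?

08:35

The planning session ends at 08:20 + 185 min = 11:25.
The planning session starts at 11:25 − 60 min = 10:25.
The interview starts at 10:25 − 110 min = 08:35.
The demo is bounded by the interview, so the latest it can start is 08:35.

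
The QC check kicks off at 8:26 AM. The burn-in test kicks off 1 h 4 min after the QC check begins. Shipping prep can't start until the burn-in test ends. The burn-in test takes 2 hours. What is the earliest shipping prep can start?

11:30 AM

The burn-in test starts at 8:26 AM + 64 min = 9:30 AM.
The burn-in test ends at 9:30 AM + 120 min = 11:30 AM.
Shipping prep is bounded by the burn-in test, so the earliest it can start is 11:30 AM.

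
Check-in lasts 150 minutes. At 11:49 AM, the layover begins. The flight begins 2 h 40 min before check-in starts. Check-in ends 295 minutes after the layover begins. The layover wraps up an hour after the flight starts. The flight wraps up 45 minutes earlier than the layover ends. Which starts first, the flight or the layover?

the flight

Check-in ends at 11:49 AM + 295 min = 4:44 PM.
Check-in starts at 4:44 PM − 150 min = 2:14 PM.
The flight starts at 2:14 PM − 160 min = 11:34 AM.
The flight starts at 11:34 AM and the layover starts at 11:49 AM, so the flight is first.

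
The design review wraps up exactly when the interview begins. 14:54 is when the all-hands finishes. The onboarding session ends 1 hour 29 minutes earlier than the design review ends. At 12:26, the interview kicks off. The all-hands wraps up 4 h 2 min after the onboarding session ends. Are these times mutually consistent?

No

The design review ends at 12:26.
The onboarding session ends at 12:26 − 89 min = 10:57.
The all-hands ends at 10:57 + 242 min = 14:59.
But the all-hands is also said to end at 14:54 — a 5-minute conflict.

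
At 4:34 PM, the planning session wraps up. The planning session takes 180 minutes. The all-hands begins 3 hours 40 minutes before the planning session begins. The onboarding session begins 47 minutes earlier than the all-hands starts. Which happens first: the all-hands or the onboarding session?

The planning session starts at 4:34 PM − 180 min = 1:34 PM.
The all-hands starts at 1:34 PM − 220 min = 9:54 AM.
The onboarding session starts at 9:54 AM − 47 min = 9:07 AM.
The all-hands starts at 9:54 AM and the onboarding session starts at 9:07 AM, so the onboarding session is first.

the onboarding session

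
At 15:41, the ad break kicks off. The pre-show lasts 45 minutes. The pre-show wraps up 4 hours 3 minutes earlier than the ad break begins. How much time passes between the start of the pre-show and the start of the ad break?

The pre-show ends at 15:41 − 243 min = 11:38.
The pre-show starts at 11:38 − 45 min = 10:53.
From 10:53 to 15:41 is 4 hours 48 minutes.

4 hours 48 minutes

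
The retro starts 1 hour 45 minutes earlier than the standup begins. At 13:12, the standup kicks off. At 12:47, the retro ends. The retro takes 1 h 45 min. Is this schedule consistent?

No

The retro starts at 13:12 − 105 min = 11:27.
The retro ends at 11:27 + 105 min = 13:12.
But the retro is also said to end at 12:47 — a 25-minute conflict.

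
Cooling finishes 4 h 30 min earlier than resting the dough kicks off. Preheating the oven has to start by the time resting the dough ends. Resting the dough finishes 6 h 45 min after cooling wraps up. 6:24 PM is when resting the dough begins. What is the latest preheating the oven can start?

Cooling ends at 6:24 PM − 270 min = 1:54 PM.
Resting the dough ends at 1:54 PM + 405 min = 8:39 PM.
Preheating the oven is bounded by resting the dough, so the latest it can start is 8:39 PM.

8:39 PM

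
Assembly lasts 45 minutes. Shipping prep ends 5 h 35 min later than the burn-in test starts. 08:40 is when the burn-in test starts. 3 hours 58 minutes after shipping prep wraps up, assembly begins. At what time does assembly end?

Shipping prep ends at 08:40 + 335 min = 14:15.
Assembly starts at 14:15 + 238 min = 18:13.
Assembly ends at 18:13 + 45 min = 18:58.

18:58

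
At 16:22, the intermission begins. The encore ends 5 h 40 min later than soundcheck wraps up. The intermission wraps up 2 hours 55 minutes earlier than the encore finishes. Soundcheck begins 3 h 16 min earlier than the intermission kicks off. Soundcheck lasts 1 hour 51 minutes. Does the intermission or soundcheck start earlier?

Soundcheck starts at 16:22 − 196 min = 13:06.
The intermission starts at 16:22 and soundcheck starts at 13:06, so soundcheck is first.

soundcheck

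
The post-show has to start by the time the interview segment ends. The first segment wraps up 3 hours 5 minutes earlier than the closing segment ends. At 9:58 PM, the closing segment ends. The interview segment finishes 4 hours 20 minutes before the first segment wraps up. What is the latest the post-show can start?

2:33 PM

The first segment ends at 9:58 PM − 185 min = 6:53 PM.
The interview segment ends at 6:53 PM − 260 min = 2:33 PM.
The post-show is bounded by the interview segment, so the latest it can start is 2:33 PM.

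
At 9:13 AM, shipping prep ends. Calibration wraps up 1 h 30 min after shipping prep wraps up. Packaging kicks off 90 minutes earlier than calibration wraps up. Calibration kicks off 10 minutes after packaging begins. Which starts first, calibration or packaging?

Calibration ends at 9:13 AM + 90 min = 10:43 AM.
Packaging starts at 10:43 AM − 90 min = 9:13 AM.
Calibration starts at 9:13 AM + 10 min = 9:23 AM.
Calibration starts at 9:23 AM and packaging starts at 9:13 AM, so packaging is first.

packaging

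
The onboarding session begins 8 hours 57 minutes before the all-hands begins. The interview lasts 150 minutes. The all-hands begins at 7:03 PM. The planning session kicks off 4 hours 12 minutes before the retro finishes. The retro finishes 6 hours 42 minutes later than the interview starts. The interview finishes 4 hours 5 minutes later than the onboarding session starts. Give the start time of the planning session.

The onboarding session starts at 7:03 PM − 537 min = 10:06 AM.
The interview ends at 10:06 AM + 245 min = 2:11 PM.
The interview starts at 2:11 PM − 150 min = 11:41 AM.
The retro ends at 11:41 AM + 402 min = 6:23 PM.
The planning session starts at 6:23 PM − 252 min = 2:11 PM.

2:11 PM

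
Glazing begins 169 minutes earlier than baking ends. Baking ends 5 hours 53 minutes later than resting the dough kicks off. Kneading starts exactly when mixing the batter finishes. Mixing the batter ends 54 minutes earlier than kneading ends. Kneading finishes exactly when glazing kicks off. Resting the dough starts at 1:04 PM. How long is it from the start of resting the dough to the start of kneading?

2 hours 10 minutes

Baking ends at 1:04 PM + 353 min = 6:57 PM.
Glazing starts at 6:57 PM − 169 min = 4:08 PM.
So kneading ends at 4:08 PM.
Mixing the batter ends at 4:08 PM − 54 min = 3:14 PM.
So kneading starts at 3:14 PM.
From 1:04 PM to 3:14 PM is 2 hours 10 minutes.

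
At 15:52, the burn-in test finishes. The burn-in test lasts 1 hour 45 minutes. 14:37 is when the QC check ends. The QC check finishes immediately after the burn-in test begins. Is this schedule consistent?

No

The burn-in test starts at 15:52 − 105 min = 14:07.
So the QC check ends at 14:07.
But the QC check is also said to end at 14:37 — a 30-minute conflict.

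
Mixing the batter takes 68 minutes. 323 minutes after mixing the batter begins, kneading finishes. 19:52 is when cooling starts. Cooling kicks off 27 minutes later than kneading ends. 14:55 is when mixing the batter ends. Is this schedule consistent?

Mixing the batter starts at 14:55 − 68 min = 13:47.
Kneading ends at 13:47 + 323 min = 19:10.
Cooling starts at 19:10 + 27 min = 19:37.
But cooling is also said to start at 19:52 — a 15-minute conflict.

No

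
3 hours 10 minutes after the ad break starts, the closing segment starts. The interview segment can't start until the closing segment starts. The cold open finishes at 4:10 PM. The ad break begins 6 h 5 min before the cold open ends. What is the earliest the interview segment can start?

The ad break starts at 4:10 PM − 365 min = 10:05 AM.
The closing segment starts at 10:05 AM + 190 min = 1:15 PM.
The interview segment is bounded by the closing segment, so the earliest it can start is 1:15 PM.

1:15 PM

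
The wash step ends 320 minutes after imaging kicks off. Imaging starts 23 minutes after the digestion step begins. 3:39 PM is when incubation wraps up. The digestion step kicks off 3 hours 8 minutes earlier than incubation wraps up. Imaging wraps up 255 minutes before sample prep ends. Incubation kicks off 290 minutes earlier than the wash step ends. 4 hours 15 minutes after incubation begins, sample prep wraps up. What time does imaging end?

1:24 PM

The digestion step starts at 3:39 PM − 188 min = 12:31 PM.
Imaging starts at 12:31 PM + 23 min = 12:54 PM.
The wash step ends at 12:54 PM + 320 min = 6:14 PM.
Incubation starts at 6:14 PM − 290 min = 1:24 PM.
Sample prep ends at 1:24 PM + 255 min = 5:39 PM.
Imaging ends at 5:39 PM − 255 min = 1:24 PM.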